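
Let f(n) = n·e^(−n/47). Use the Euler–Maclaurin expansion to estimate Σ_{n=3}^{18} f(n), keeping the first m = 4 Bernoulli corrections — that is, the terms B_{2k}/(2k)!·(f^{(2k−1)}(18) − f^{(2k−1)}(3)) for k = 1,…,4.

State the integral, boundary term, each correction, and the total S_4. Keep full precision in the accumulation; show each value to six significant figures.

∫_3^18 x·e^(−x/47) dx evaluates to 121.704.
Boundary: ½(f(3) + f(18)) = ½(2.81449 + 12.2729) = 7.54369.
So far: 129.248.
Correction k=1: B_{2}/2! · (f^{(1)}(18) − f^{(1)}(3)) = 1/12 · (0.420702 − 0.878282) = -0.0381317.
Partial sum through k=1: 129.210.
Correction k=2: B_{4}/4! · (f^{(3)}(18) − f^{(3)}(3)) = −1/720 · (0.000807767 − 0.00124699) = 6.10039e-07.
Partial sum through k=2: 129.210.
Correction k=3: B_{6}/6! · (f^{(5)}(18) − f^{(5)}(3)) = 1/30240 · (6.45127e-07 − 9.49025e-07) = -1.00496e-11.
Partial sum through k=3: 129.210.
Correction k=4: B_{8}/8! · (f^{(7)}(18) − f^{(7)}(3)) = −1/1209600 · (4.18552e-10 − 6.03687e-10) = 1.53054e-16.

S_4 ≈ 129.210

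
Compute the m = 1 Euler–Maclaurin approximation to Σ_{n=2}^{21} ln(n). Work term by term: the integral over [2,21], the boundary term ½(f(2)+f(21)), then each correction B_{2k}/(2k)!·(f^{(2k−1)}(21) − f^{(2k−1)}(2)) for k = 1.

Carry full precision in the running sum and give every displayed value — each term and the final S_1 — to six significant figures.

S_1 ≈ 45.3798

∫_2^21 ln(x) dx evaluates to 43.5487.
½[f(2) + f(21)] = ½[0.693147 + 3.04452] = 1.86883.
Integral + boundary = 45.4175.
k=1: B_{2}/(2)! × [f^{(1)}(21) − f^{(1)}(2)] = 1/12 × (0.0476190 − 0.500000) = -0.0376984.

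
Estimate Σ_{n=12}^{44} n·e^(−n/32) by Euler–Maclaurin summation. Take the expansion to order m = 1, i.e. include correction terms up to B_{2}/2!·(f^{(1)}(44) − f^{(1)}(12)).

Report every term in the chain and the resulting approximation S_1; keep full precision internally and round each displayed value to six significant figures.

S_1 ≈ 362.440

∫_12^44 x·e^(−x/32) dx evaluates to 352.797.
Boundary: ½(f(12) + f(44)) = ½(8.24747 + 11.1249) = 9.68621.
Running total after boundary: 362.484.
k=1: B_{2}/(2)! × [f^{(1)}(44) − f^{(1)}(12)] = 1/12 × (-0.0948148 − 0.429556) = -0.0436976.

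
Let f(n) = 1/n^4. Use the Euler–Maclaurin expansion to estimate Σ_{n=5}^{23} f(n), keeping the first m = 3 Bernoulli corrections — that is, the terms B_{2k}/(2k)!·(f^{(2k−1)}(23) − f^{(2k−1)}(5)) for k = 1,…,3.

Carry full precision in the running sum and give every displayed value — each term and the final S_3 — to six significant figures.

The integral term ∫_5^23 1/x^4 dx = 0.00263927.
Endpoint term: (f(5) + f(23))/2 = (0.00160000 + 3.57346e-06)/2 = 0.000801787.
Running total after boundary: 0.00344106.
Order-1 term: 1/12 · (-6.21471e-07 − (-0.00128000)) = 0.000106615.
Running total after k=1: 0.00354767.
Order-2 term: −1/720 · (-3.52441e-08 − (-0.00153600)) = -2.13328e-06.
Running total after k=2: 0.00354554.
Order-3 term: 1/30240 · (-3.73094e-09 − (-0.00344064)) = 1.13778e-07.

S_3 ≈ 0.00354565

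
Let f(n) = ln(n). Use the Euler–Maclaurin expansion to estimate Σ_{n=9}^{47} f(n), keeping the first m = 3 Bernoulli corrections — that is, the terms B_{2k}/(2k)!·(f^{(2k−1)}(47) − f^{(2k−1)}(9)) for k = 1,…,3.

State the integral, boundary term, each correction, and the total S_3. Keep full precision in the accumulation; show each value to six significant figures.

The integral term ∫_9^47 ln(x) dx = 123.182.
½[f(9) + f(47)] = ½[2.19722 + 3.85015] = 3.02369.
So far: 126.206.
Correction k=1: B_{2}/2! · (f^{(1)}(47) − f^{(1)}(9)) = 1/12 · (0.0212766 − 0.111111) = -0.00748621.
Partial sum through k=1: 126.198.
Correction k=2: B_{4}/4! · (f^{(3)}(47) − f^{(3)}(9)) = −1/720 · (1.92636e-05 − 0.00274348) = 3.78364e-06.
Partial sum through k=2: 126.198.
Correction k=3: B_{6}/6! · (f^{(5)}(47) − f^{(5)}(9)) = 1/30240 · (1.04646e-07 − 0.000406442) = -1.34371e-08.

S_3 ≈ 126.198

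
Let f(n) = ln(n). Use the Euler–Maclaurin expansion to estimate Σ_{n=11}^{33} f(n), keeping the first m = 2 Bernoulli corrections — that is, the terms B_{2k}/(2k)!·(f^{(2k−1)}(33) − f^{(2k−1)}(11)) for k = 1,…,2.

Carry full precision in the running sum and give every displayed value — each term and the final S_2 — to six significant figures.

∫_11^33 ln(x) dx evaluates to 67.0079.
Boundary: ½(f(11) + f(33)) = ½(2.39790 + 3.49651) = 2.94720.
Integral + boundary = 69.9551.
Order-1 term: 1/12 · (0.0303030 − 0.0909091) = -0.00505051.
Partial sum through k=1: 69.9501.
Order-2 term: −1/720 · (5.56529e-05 − 0.00150263) = 2.00969e-06.

S_2 ≈ 69.9501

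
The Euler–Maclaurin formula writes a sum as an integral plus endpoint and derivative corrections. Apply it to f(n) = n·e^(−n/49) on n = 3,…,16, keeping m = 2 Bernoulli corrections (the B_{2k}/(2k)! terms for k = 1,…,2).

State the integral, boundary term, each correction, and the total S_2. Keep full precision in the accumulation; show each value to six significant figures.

S_2 ≈ 106.099

Integral: ∫_3^16 x·e^(−x/49) dx = 98.9495.
Boundary: ½(f(3) + f(16)) = ½(2.82184 + 11.5428) = 7.18230.
Running total after boundary: 106.132.
Order-1 term: 1/12 · (0.485856 − 0.883024) = -0.0330973.
After k=1: 106.099.
Order-2 term: −1/720 · (0.000803290 − 0.00115129) = 4.83333e-07.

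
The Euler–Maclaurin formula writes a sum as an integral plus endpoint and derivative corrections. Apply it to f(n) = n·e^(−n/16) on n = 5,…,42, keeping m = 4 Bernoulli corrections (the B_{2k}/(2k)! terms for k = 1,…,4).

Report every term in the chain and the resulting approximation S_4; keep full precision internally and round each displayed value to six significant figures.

Integral: ∫_5^42 x·e^(−x/16) dx = 178.599.
½[f(5) + f(42)] = ½[3.65808 + 3.04247] = 3.35027.
Running total after boundary: 181.949.
Correction k=1: B_{2}/2! · (f^{(1)}(42) − f^{(1)}(5)) = 1/12 · (-0.117715 − 0.502986) = -0.0517250.
Running total after k=1: 181.897.
Correction k=2: B_{4}/4! · (f^{(3)}(42) − f^{(3)}(5)) = −1/720 · (0.000106113 − 0.00768054) = 1.05200e-05.
Running total after k=2: 181.897.
Correction k=3: B_{6}/6! · (f^{(5)}(42) − f^{(5)}(5)) = 1/30240 · (2.62519e-06 − 5.23292e-05) = -1.64365e-09.
Running total after k=3: 181.897.
Correction k=4: B_{8}/8! · (f^{(7)}(42) − f^{(7)}(5)) = −1/1209600 · (1.88901e-08 − 2.91626e-07) = 2.25476e-13.

S_4 ≈ 181.897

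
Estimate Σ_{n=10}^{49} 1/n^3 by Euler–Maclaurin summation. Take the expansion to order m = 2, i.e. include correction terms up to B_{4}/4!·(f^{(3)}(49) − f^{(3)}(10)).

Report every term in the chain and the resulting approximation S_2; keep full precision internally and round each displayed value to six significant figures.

∫_10^49 1/x^3 dx evaluates to 0.00479175.
½[f(10) + f(49)] = ½[0.00100000 + 8.49986e-06] = 0.000504250.
So far: 0.00529600.
Order-1 term: 1/12 · (-5.20400e-07 − (-0.000300000)) = 2.49566e-05.
Running total after k=1: 0.00532096.
Order-2 term: −1/720 · (-4.33486e-09 − (-6.00000e-05)) = -8.33273e-08.

S_2 ≈ 0.00532088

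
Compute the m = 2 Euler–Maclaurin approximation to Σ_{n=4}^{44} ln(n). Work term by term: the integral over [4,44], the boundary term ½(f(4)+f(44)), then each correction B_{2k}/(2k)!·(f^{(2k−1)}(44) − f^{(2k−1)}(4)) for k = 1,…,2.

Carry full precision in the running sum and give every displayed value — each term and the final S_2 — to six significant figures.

The integral term ∫_4^44 ln(x) dx = 120.959.
½[f(4) + f(44)] = ½[1.38629 + 3.78419] = 2.58524.
Running total after boundary: 123.544.
Correction k=1: B_{2}/2! · (f^{(1)}(44) − f^{(1)}(4)) = 1/12 · (0.0227273 − 0.250000) = -0.0189394.
Partial sum through k=1: 123.525.
Correction k=2: B_{4}/4! · (f^{(3)}(44) − f^{(3)}(4)) = −1/720 · (2.34786e-05 − 0.0312500) = 4.33702e-05.

S_2 ≈ 123.526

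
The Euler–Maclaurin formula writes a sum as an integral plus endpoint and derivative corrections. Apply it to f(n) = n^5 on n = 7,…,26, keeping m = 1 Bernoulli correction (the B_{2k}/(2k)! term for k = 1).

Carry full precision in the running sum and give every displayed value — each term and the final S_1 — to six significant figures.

∫_7^26 x^5 dx evaluates to 5.14664e+07.
Boundary: ½(f(7) + f(26)) = ½(16807.0 + 1.18814e+07) = 5.94909e+06.
Integral + boundary = 5.74154e+07.
Order-1 term: 1/12 · (2.28488e+06 − 12005.0) = 189406.

S_1 ≈ 5.76049e+07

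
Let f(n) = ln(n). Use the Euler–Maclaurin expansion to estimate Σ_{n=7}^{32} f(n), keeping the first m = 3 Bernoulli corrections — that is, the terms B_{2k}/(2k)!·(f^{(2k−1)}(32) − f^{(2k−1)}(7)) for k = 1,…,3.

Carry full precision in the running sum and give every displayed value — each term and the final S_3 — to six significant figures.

Integral: ∫_7^32 ln(x) dx = 72.2822.
Endpoint term: (f(7) + f(32))/2 = (1.94591 + 3.46574)/2 = 2.70582.
So far: 74.9880.
k=1: B_{2}/(2)! × [f^{(1)}(32) − f^{(1)}(7)] = 1/12 × (0.0312500 − 0.142857) = -0.00930060.
Running total after k=1: 74.9787.
k=2: B_{4}/(4)! × [f^{(3)}(32) − f^{(3)}(7)] = −1/720 × (6.10352e-05 − 0.00583090) = 8.01371e-06.
Running total after k=2: 74.9787.
k=3: B_{6}/(6)! × [f^{(5)}(32) − f^{(5)}(7)] = 1/30240 × (7.15256e-07 − 0.00142798) = -4.71978e-08.

S_3 ≈ 74.9787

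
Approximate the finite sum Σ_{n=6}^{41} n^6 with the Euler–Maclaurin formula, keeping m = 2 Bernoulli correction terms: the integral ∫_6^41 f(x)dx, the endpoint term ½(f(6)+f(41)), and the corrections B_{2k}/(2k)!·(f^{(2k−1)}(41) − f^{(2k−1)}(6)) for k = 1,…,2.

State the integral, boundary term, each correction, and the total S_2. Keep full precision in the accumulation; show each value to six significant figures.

The integral term ∫_6^41 x^6 dx = 2.78220e+10.
Endpoint term: (f(6) + f(41))/2 = (46656.0 + 4.75010e+09)/2 = 2.37508e+09.
Integral + boundary = 3.01971e+10.
Order-1 term: 1/12 · (6.95137e+08 − 46656.0) = 5.79242e+07.
Running total after k=1: 3.02550e+10.
Order-2 term: −1/720 · (8.27052e+06 − 25920.0) = -11450.8.

S_2 ≈ 3.02550e+10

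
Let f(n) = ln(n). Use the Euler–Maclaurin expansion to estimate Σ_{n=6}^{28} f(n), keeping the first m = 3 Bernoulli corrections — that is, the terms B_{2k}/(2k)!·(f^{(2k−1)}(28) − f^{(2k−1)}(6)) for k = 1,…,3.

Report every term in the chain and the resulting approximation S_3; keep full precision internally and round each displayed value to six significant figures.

∫_6^28 ln(x) dx evaluates to 60.5512.
Endpoint term: (f(6) + f(28))/2 = (1.79176 + 3.33220)/2 = 2.56198.
So far: 63.1132.
Correction k=1: B_{2}/2! · (f^{(1)}(28) − f^{(1)}(6)) = 1/12 · (0.0357143 − 0.166667) = -0.0109127.
Partial sum through k=1: 63.1022.
Correction k=2: B_{4}/4! · (f^{(3)}(28) − f^{(3)}(6)) = −1/720 · (9.11079e-05 − 0.00925926) = 1.27335e-05.
Partial sum through k=2: 63.1023.
Correction k=3: B_{6}/6! · (f^{(5)}(28) − f^{(5)}(6)) = 1/30240 · (1.39451e-06 − 0.00308642) = -1.02018e-07.

S_3 ≈ 63.1023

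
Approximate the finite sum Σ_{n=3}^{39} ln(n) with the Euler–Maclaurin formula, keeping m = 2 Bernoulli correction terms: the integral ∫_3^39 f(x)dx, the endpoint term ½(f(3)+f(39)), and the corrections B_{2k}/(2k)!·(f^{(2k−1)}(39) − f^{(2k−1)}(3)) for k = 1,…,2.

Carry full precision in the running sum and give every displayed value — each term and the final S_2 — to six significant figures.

S_2 ≈ 105.939

∫_3^39 ln(x) dx evaluates to 103.583.
Boundary: ½(f(3) + f(39)) = ½(1.09861 + 3.66356) = 2.38109.
Running total after boundary: 105.964.
Order-1 term: 1/12 · (0.0256410 − 0.333333) = -0.0256410.
After k=1: 105.939.
Order-2 term: −1/720 · (3.37160e-05 − 0.0740741) = 0.000102834.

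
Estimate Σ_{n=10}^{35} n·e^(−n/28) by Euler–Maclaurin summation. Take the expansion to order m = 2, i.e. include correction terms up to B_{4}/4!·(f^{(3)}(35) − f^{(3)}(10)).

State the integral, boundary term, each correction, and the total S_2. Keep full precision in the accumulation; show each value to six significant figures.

S_2 ≈ 247.526

∫_10^35 x·e^(−x/28) dx evaluates to 239.057.
Boundary: ½(f(10) + f(35)) = ½(6.99673 + 10.0277) = 8.51220.
So far: 247.569.
Correction k=1: B_{2}/2! · (f^{(1)}(35) − f^{(1)}(10)) = 1/12 · (-0.0716262 − 0.449789) = -0.0434513.
Partial sum through k=1: 247.526.
Correction k=2: B_{4}/4! · (f^{(3)}(35) − f^{(3)}(10)) = −1/720 · (0.000639520 − 0.00235859) = 2.38760e-06.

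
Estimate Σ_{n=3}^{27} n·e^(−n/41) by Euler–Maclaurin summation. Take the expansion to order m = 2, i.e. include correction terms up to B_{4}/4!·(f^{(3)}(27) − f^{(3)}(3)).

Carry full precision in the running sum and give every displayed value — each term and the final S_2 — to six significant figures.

S_2 ≈ 241.947

The integral term ∫_3^27 x·e^(−x/41) dx = 233.622.
Boundary: ½(f(3) + f(27)) = ½(2.78833 + 13.9754) = 8.38187.
So far: 242.004.
Correction k=1: B_{2}/2! · (f^{(1)}(27) − f^{(1)}(3)) = 1/12 · (0.176744 − 0.861434) = -0.0570575.
After k=1: 241.947.
Correction k=2: B_{4}/4! · (f^{(3)}(27) − f^{(3)}(3)) = −1/720 · (0.000720976 − 0.00161827) = 1.24625e-06.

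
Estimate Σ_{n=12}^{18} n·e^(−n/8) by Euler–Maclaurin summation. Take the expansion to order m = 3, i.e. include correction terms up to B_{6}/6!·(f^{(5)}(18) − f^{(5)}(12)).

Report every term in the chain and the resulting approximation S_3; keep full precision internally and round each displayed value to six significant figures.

The integral term ∫_12^18 x·e^(−x/8) dx = 13.7778.
Endpoint term: (f(12) + f(18))/2 = (2.67756 + 1.89719)/2 = 2.28737.
So far: 16.0652.
Order-1 term: 1/12 · (-0.131749 − (-0.111565)) = -0.00168200.
Partial sum through k=1: 16.0635.
Order-2 term: −1/720 · (0.00123515 − 0.00522961) = 5.54787e-06.
Partial sum through k=2: 16.0635.
Order-3 term: 1/30240 · (7.07636e-05 − 0.000190663) = -3.96493e-09.

S_3 ≈ 16.0635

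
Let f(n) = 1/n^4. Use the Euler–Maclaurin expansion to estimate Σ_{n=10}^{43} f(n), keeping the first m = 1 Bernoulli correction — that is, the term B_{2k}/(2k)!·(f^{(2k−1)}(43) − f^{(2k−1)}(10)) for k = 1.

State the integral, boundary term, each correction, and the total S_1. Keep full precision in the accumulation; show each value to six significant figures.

S_1 ≈ 0.000382618

Integral: ∫_10^43 1/x^4 dx = 0.000329141.
Boundary: ½(f(10) + f(43)) = ½(0.000100000 + 2.92500e-07) = 5.01463e-05.
Integral + boundary = 0.000379287.
Correction k=1: B_{2}/2! · (f^{(1)}(43) − f^{(1)}(10)) = 1/12 · (-2.72093e-08 − (-4.00000e-05)) = 3.33107e-06.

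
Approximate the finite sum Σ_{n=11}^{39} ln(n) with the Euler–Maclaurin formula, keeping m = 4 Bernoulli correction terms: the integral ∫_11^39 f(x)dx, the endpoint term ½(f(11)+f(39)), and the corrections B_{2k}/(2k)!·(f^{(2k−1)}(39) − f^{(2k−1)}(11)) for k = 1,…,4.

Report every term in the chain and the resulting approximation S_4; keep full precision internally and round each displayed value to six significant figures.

∫_11^39 ln(x) dx evaluates to 88.5021.
½[f(11) + f(39)] = ½[2.39790 + 3.66356] = 3.03073.
Integral + boundary = 91.5328.
k=1: B_{2}/(2)! × [f^{(1)}(39) − f^{(1)}(11)] = 1/12 × (0.0256410 − 0.0909091) = -0.00543901.
After k=1: 91.5273.
k=2: B_{4}/(4)! × [f^{(3)}(39) − f^{(3)}(11)] = −1/720 × (3.37160e-05 − 0.00150263) = 2.04016e-06.
After k=2: 91.5273.
k=3: B_{6}/(6)! × [f^{(5)}(39) − f^{(5)}(11)] = 1/30240 × (2.66004e-07 − 0.000149021) = -4.91915e-09.
After k=3: 91.5273.
k=4: B_{8}/(8)! × [f^{(7)}(39) − f^{(7)}(11)] = −1/1209600 × (5.24663e-09 − 3.69474e-05) = 3.05408e-11.

S_4 ≈ 91.5273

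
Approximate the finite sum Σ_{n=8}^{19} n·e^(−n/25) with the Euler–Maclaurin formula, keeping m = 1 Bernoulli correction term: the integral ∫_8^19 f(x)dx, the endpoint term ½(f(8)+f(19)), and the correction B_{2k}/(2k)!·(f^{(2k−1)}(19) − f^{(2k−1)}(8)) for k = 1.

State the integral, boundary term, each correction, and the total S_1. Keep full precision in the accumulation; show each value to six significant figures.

∫_8^19 x·e^(−x/25) dx evaluates to 84.6399.
½[f(8) + f(19)] = ½[5.80919 + 8.88566] = 7.34743.
So far: 91.9873.
k=1: B_{2}/(2)! × [f^{(1)}(19) − f^{(1)}(8)] = 1/12 × (0.112240 − 0.493781) = -0.0317951.

S_1 ≈ 91.9555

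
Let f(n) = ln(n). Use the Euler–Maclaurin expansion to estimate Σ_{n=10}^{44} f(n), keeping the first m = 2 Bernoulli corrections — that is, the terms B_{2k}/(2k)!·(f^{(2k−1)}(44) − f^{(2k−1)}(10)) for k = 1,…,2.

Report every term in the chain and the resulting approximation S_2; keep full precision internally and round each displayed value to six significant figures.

S_2 ≈ 112.515

Integral: ∫_10^44 ln(x) dx = 109.478.
Endpoint term: (f(10) + f(44))/2 = (2.30259 + 3.78419)/2 = 3.04339.
Running total after boundary: 112.522.
Order-1 term: 1/12 · (0.0227273 − 0.100000) = -0.00643939.
Partial sum through k=1: 112.515.
Order-2 term: −1/720 · (2.34786e-05 − 0.00200000) = 2.74517e-06.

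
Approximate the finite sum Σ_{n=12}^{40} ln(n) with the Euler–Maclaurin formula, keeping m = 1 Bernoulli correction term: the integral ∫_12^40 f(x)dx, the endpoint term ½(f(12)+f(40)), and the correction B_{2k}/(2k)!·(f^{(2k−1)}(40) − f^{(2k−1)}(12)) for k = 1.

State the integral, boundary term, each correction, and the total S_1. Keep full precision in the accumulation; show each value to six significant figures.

S_1 ≈ 92.8183

Integral: ∫_12^40 ln(x) dx = 89.7363.
Endpoint term: (f(12) + f(40))/2 = (2.48491 + 3.68888)/2 = 3.08689.
So far: 92.8232.
Correction k=1: B_{2}/2! · (f^{(1)}(40) − f^{(1)}(12)) = 1/12 · (0.0250000 − 0.0833333) = -0.00486111.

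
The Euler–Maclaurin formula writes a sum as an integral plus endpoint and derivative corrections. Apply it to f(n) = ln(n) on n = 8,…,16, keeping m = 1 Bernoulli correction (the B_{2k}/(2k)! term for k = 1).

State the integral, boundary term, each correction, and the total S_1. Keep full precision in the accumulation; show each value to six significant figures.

Integral: ∫_8^16 ln(x) dx = 19.7259.
½[f(8) + f(16)] = ½[2.07944 + 2.77259] = 2.42602.
Integral + boundary = 22.1519.
Order-1 term: 1/12 · (0.0625000 − 0.125000) = -0.00520833.

S_1 ≈ 22.1467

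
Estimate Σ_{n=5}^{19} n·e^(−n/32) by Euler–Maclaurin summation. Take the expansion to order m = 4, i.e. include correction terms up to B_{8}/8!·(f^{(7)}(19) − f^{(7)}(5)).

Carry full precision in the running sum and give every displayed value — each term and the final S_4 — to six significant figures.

Integral: ∫_5^19 x·e^(−x/32) dx = 111.453.
½[f(5) + f(19)] = ½[4.27673 + 10.4928] = 7.38476.
Running total after boundary: 118.838.
Order-1 term: 1/12 · (0.224353 − 0.721698) = -0.0414454.
Partial sum through k=1: 118.796.
Order-2 term: −1/720 · (0.00129771 − 0.00237538) = 1.49676e-06.
Partial sum through k=2: 118.796.
Order-3 term: 1/30240 · (2.32064e-06 − 3.95115e-06) = -5.39191e-11.
Partial sum through k=3: 118.796.
Order-4 term: −1/1209600 · (3.29490e-09 − 5.45175e-09) = 1.78311e-15.

S_4 ≈ 118.796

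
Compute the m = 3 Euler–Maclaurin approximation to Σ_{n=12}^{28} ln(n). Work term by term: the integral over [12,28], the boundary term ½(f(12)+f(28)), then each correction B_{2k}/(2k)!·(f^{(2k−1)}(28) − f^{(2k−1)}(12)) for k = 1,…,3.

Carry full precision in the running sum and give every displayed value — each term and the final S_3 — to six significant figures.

∫_12^28 ln(x) dx evaluates to 47.4828.
Endpoint term: (f(12) + f(28))/2 = (2.48491 + 3.33220)/2 = 2.90856.
Running total after boundary: 50.3914.
Correction k=1: B_{2}/2! · (f^{(1)}(28) − f^{(1)}(12)) = 1/12 · (0.0357143 − 0.0833333) = -0.00396825.
Partial sum through k=1: 50.3874.
Correction k=2: B_{4}/4! · (f^{(3)}(28) − f^{(3)}(12)) = −1/720 · (9.11079e-05 − 0.00115741) = 1.48097e-06.
Partial sum through k=2: 50.3874.
Correction k=3: B_{6}/6! · (f^{(5)}(28) − f^{(5)}(12)) = 1/30240 · (1.39451e-06 − 9.64506e-05) = -3.14339e-09.

S_3 ≈ 50.3874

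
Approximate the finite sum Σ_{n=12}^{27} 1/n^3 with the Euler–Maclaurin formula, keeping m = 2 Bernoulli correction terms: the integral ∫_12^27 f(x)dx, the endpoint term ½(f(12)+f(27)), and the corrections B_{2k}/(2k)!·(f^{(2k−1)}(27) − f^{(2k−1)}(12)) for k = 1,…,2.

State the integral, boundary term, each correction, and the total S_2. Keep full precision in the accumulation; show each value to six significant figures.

S_2 ≈ 0.00311266

∫_12^27 1/x^3 dx evaluates to 0.00278635.
Endpoint term: (f(12) + f(27))/2 = (0.000578704 + 5.08053e-05)/2 = 0.000314754.
Running total after boundary: 0.00310111.
Order-1 term: 1/12 · (-5.64503e-06 − (-0.000144676)) = 1.15859e-05.
After k=1: 0.00311269.
Order-2 term: −1/720 · (-1.54870e-07 − (-2.00939e-05)) = -2.76931e-08.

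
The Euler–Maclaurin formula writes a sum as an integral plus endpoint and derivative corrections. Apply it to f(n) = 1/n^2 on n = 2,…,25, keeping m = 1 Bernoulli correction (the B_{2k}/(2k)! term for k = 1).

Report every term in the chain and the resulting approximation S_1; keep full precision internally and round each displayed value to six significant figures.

S_1 ≈ 0.606623

∫_2^25 1/x^2 dx evaluates to 0.460000.
½[f(2) + f(25)] = ½[0.250000 + 0.00160000] = 0.125800.
Integral + boundary = 0.585800.
k=1: B_{2}/(2)! × [f^{(1)}(25) − f^{(1)}(2)] = 1/12 × (-0.000128000 − (-0.250000)) = 0.0208227.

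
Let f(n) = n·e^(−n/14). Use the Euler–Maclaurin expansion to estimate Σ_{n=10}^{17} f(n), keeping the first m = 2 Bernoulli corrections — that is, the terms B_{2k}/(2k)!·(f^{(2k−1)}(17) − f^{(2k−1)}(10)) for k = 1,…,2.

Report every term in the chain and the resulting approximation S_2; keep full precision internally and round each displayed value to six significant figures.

Integral: ∫_10^17 x·e^(−x/14) dx = 35.6218.
Boundary: ½(f(10) + f(17)) = ½(4.89542 + 5.04767) = 4.97155.
Running total after boundary: 40.5934.
Order-1 term: 1/12 · (-0.0636261 − 0.139869) = -0.0169579.
Partial sum through k=1: 40.5764.
Order-2 term: −1/720 · (0.00270519 − 0.00570894) = 4.17187e-06.

S_2 ≈ 40.5764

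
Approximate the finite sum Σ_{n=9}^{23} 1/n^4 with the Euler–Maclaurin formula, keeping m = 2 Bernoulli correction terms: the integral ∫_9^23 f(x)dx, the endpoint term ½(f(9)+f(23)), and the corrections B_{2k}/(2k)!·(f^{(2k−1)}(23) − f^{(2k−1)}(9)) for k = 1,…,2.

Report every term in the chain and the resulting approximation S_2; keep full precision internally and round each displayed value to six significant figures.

S_2 ≈ 0.000513404

Integral: ∫_9^23 1/x^4 dx = 0.000429851.
½[f(9) + f(23)] = ½[0.000152416 + 3.57346e-06] = 7.79946e-05.
Integral + boundary = 0.000507845.
Correction k=1: B_{2}/2! · (f^{(1)}(23) − f^{(1)}(9)) = 1/12 · (-6.21471e-07 − (-6.77404e-05)) = 5.59324e-06.
Running total after k=1: 0.000513439.
Correction k=2: B_{4}/4! · (f^{(3)}(23) − f^{(3)}(9)) = −1/720 · (-3.52441e-08 − (-2.50890e-05)) = -3.47969e-08.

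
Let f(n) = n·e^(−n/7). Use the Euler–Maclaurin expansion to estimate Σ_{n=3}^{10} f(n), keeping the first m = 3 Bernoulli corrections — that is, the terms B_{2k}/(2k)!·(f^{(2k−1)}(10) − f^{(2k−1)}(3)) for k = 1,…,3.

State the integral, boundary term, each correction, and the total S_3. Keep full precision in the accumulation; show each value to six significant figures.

∫_3^10 x·e^(−x/7) dx evaluates to 17.0823.
Boundary: ½(f(3) + f(10)) = ½(1.95432 + 2.39651) = 2.17541.
Running total after boundary: 19.2577.
Order-1 term: 1/12 · (-0.102708 − 0.372251) = -0.0395799.
After k=1: 19.2181.
Order-2 term: −1/720 · (0.00768560 − 0.0341863) = 3.68065e-05.
After k=2: 19.2181.
Order-3 term: 1/30240 · (0.000356475 − 0.00124032) = -2.92277e-08.

S_3 ≈ 19.2181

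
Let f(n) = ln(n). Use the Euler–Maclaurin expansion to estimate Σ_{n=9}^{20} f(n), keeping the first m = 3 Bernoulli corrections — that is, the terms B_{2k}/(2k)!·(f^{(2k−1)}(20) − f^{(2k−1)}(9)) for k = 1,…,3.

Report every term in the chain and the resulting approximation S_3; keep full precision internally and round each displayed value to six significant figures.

∫_9^20 ln(x) dx evaluates to 29.1396.
Boundary: ½(f(9) + f(20)) = ½(2.19722 + 2.99573) = 2.59648.
So far: 31.7361.
k=1: B_{2}/(2)! × [f^{(1)}(20) − f^{(1)}(9)] = 1/12 × (0.0500000 − 0.111111) = -0.00509259.
After k=1: 31.7310.
k=2: B_{4}/(4)! × [f^{(3)}(20) − f^{(3)}(9)] = −1/720 × (0.000250000 − 0.00274348) = 3.46317e-06.
After k=2: 31.7310.
k=3: B_{6}/(6)! × [f^{(5)}(20) − f^{(5)}(9)] = 1/30240 × (7.50000e-06 − 0.000406442) = -1.31925e-08.

S_3 ≈ 31.7310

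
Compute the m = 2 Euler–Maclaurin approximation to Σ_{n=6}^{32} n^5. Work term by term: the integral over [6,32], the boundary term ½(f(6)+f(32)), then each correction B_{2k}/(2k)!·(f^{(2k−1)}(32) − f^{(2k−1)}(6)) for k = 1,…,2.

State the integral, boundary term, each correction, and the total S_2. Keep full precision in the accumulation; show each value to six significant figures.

S_2 ≈ 1.96167e+08

∫_6^32 x^5 dx evaluates to 1.78949e+08.
½[f(6) + f(32)] = ½[7776.00 + 3.35544e+07] = 1.67811e+07.
Integral + boundary = 1.95730e+08.
k=1: B_{2}/(2)! × [f^{(1)}(32) − f^{(1)}(6)] = 1/12 × (5.24288e+06 − 6480.00) = 436367.
After k=1: 1.96167e+08.
k=2: B_{4}/(4)! × [f^{(3)}(32) − f^{(3)}(6)] = −1/720 × (61440.0 − 2160.00) = -82.3333.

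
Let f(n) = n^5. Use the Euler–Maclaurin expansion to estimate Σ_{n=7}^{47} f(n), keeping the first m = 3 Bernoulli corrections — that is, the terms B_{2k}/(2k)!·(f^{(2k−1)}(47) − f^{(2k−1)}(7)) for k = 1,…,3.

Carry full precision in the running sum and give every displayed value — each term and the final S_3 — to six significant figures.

Integral: ∫_7^47 x^5 dx = 1.79652e+09.
Boundary: ½(f(7) + f(47)) = ½(16807.0 + 2.29345e+08) = 1.14681e+08.
Integral + boundary = 1.91120e+09.
Correction k=1: B_{2}/2! · (f^{(1)}(47) − f^{(1)}(7)) = 1/12 · (2.43984e+07 − 12005.0) = 2.03220e+06.
Partial sum through k=1: 1.91323e+09.
Correction k=2: B_{4}/4! · (f^{(3)}(47) − f^{(3)}(7)) = −1/720 · (132540 − 2940.00) = -180.000.
Partial sum through k=2: 1.91323e+09.
Correction k=3: B_{6}/6! · (f^{(5)}(47) − f^{(5)}(7)) = 1/30240 · (120.000 − 120.000) = 0.00000.

S_3 ≈ 1.91323e+09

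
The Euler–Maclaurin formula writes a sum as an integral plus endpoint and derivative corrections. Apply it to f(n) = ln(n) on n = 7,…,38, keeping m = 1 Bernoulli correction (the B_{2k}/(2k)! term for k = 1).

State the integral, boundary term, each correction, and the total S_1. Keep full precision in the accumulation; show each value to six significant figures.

S_1 ≈ 96.3889

The integral term ∫_7^38 ln(x) dx = 93.6069.
Endpoint term: (f(7) + f(38))/2 = (1.94591 + 3.63759)/2 = 2.79175.
So far: 96.3987.
k=1: B_{2}/(2)! × [f^{(1)}(38) − f^{(1)}(7)] = 1/12 × (0.0263158 − 0.142857) = -0.00971178.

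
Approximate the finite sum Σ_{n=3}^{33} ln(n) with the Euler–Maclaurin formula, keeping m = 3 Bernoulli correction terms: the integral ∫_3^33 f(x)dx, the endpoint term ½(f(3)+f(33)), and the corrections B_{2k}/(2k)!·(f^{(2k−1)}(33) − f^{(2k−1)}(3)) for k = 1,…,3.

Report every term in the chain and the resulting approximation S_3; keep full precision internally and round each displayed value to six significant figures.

S_3 ≈ 84.3613

The integral term ∫_3^33 ln(x) dx = 82.0889.
Boundary: ½(f(3) + f(33)) = ½(1.09861 + 3.49651) = 2.29756.
Integral + boundary = 84.3865.
k=1: B_{2}/(2)! × [f^{(1)}(33) − f^{(1)}(3)] = 1/12 × (0.0303030 − 0.333333) = -0.0252525.
After k=1: 84.3612.
k=2: B_{4}/(4)! × [f^{(3)}(33) − f^{(3)}(3)] = −1/720 × (5.56529e-05 − 0.0740741) = 0.000102803.
After k=2: 84.3613.
k=3: B_{6}/(6)! × [f^{(5)}(33) − f^{(5)}(3)] = 1/30240 × (6.13256e-07 − 0.0987654) = -3.26603e-06.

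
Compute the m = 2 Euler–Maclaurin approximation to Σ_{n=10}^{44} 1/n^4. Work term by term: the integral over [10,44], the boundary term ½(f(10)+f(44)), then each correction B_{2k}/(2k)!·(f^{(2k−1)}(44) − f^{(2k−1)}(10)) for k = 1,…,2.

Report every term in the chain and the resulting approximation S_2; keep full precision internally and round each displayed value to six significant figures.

The integral term ∫_10^44 1/x^4 dx = 0.000329420.
½[f(10) + f(44)] = ½[0.000100000 + 2.66802e-07] = 5.01334e-05.
Integral + boundary = 0.000379554.
k=1: B_{2}/(2)! × [f^{(1)}(44) − f^{(1)}(10)] = 1/12 × (-2.42547e-08 − (-4.00000e-05)) = 3.33131e-06.
Partial sum through k=1: 0.000382885.
k=2: B_{4}/(4)! × [f^{(3)}(44) − f^{(3)}(10)] = −1/720 × (-3.75848e-10 − (-1.20000e-05)) = -1.66661e-08.

S_2 ≈ 0.000382868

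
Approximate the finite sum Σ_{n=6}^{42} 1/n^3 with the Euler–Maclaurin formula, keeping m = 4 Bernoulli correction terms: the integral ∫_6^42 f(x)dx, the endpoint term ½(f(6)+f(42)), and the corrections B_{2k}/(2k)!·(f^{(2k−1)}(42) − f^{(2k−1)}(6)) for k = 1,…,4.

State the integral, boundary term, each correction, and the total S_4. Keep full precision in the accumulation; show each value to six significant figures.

Integral: ∫_6^42 1/x^3 dx = 0.0136054.
½[f(6) + f(42)] = ½[0.00462963 + 1.34975e-05] = 0.00232156.
So far: 0.0159270.
Correction k=1: B_{2}/2! · (f^{(1)}(42) − f^{(1)}(6)) = 1/12 · (-9.64104e-07 − (-0.00231481)) = 0.000192821.
After k=1: 0.0161198.
Correction k=2: B_{4}/4! · (f^{(3)}(42) − f^{(3)}(6)) = −1/720 · (-1.09309e-08 − (-0.00128601)) = -1.78611e-06.
After k=2: 0.0161180.
Correction k=3: B_{6}/6! · (f^{(5)}(42) − f^{(5)}(6)) = 1/30240 · (-2.60259e-10 − (-0.00150034)) = 4.96145e-08.
After k=3: 0.0161181.
Correction k=4: B_{8}/8! · (f^{(7)}(42) − f^{(7)}(6)) = −1/1209600 · (-1.06228e-11 − (-0.00300069)) = -2.48073e-09.

S_4 ≈ 0.0161181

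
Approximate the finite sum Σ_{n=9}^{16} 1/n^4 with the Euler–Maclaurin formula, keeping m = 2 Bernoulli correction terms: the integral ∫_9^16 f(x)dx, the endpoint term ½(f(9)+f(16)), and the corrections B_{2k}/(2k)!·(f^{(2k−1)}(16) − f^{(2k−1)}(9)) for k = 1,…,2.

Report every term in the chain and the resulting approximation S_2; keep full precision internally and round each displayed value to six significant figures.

S_2 ≈ 0.000464997

The integral term ∫_9^16 1/x^4 dx = 0.000375867.
½[f(9) + f(16)] = ½[0.000152416 + 1.52588e-05] = 8.38373e-05.
Integral + boundary = 0.000459704.
k=1: B_{2}/(2)! × [f^{(1)}(16) − f^{(1)}(9)] = 1/12 × (-3.81470e-06 − (-6.77404e-05)) = 5.32714e-06.
Partial sum through k=1: 0.000465032.
k=2: B_{4}/(4)! × [f^{(3)}(16) − f^{(3)}(9)] = −1/720 × (-4.47035e-07 − (-2.50890e-05)) = -3.42250e-08.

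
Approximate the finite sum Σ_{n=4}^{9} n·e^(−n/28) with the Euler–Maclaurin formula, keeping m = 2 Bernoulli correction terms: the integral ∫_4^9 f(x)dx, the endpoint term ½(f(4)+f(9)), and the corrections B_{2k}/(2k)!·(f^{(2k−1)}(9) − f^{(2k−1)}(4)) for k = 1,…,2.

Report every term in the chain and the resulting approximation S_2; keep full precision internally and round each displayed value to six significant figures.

S_2 ≈ 30.4820

∫_4^9 x·e^(−x/28) dx evaluates to 25.5061.
½[f(4) + f(9)] = ½[3.46751 + 6.52601] = 4.99676.
Integral + boundary = 30.5029.
k=1: B_{2}/(2)! × [f^{(1)}(9) − f^{(1)}(4)] = 1/12 × (0.492041 − 0.743038) = -0.0209165.
After k=1: 30.4820.
k=2: B_{4}/(4)! × [f^{(3)}(9) − f^{(3)}(4)] = −1/720 × (0.00247738 − 0.00315918) = 9.46940e-07.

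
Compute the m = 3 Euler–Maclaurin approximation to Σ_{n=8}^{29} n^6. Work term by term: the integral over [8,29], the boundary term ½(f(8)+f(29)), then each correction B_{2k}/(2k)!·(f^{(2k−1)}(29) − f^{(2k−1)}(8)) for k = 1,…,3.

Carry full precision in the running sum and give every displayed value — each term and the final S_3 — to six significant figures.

S_3 ≈ 2.77175e+09

Integral: ∫_8^29 x^6 dx = 2.46397e+09.
½[f(8) + f(29)] = ½[262144 + 5.94823e+08] = 2.97543e+08.
So far: 2.76151e+09.
Correction k=1: B_{2}/2! · (f^{(1)}(29) − f^{(1)}(8)) = 1/12 · (1.23067e+08 − 196608) = 1.02392e+07.
Running total after k=1: 2.77175e+09.
Correction k=2: B_{4}/4! · (f^{(3)}(29) − f^{(3)}(8)) = −1/720 · (2.92668e+06 − 61440.0) = -3979.50.
Running total after k=2: 2.77175e+09.
Correction k=3: B_{6}/6! · (f^{(5)}(29) − f^{(5)}(8)) = 1/30240 · (20880.0 − 5760.00) = 0.500000.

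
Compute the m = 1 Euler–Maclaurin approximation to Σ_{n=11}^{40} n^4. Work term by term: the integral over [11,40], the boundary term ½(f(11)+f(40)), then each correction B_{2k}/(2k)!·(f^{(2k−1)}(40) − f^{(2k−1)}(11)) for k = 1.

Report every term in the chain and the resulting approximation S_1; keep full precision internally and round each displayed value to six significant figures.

S_1 ≈ 2.17560e+07

The integral term ∫_11^40 x^4 dx = 2.04478e+07.
Boundary: ½(f(11) + f(40)) = ½(14641.0 + 2.56000e+06) = 1.28732e+06.
So far: 2.17351e+07.
Correction k=1: B_{2}/2! · (f^{(1)}(40) − f^{(1)}(11)) = 1/12 · (256000 − 5324.00) = 20889.7.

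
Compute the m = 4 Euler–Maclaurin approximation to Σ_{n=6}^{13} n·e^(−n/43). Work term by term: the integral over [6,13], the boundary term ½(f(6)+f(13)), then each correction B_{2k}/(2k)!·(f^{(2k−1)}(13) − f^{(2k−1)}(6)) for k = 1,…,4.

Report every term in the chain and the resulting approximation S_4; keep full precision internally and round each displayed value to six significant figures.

The integral term ∫_6^13 x·e^(−x/43) dx = 52.8435.
Endpoint term: (f(6) + f(13))/2 = (5.21858 + 9.60827)/2 = 7.41342.
Running total after boundary: 60.2569.
Correction k=1: B_{2}/2! · (f^{(1)}(13) − f^{(1)}(6)) = 1/12 · (0.515649 − 0.748400) = -0.0193959.
After k=1: 60.2375.
Correction k=2: B_{4}/4! · (f^{(3)}(13) − f^{(3)}(6)) = −1/720 · (0.00107834 − 0.00134555) = 3.71133e-07.
After k=2: 60.2375.
Correction k=3: B_{6}/6! · (f^{(5)}(13) − f^{(5)}(6)) = 1/30240 · (1.01557e-06 − 1.23653e-06) = -7.30682e-12.
After k=3: 60.2375.
Correction k=4: B_{8}/8! · (f^{(7)}(13) − f^{(7)}(6)) = −1/1209600 · (7.83096e-10 − 9.43938e-10) = 1.32972e-16.

S_4 ≈ 60.2375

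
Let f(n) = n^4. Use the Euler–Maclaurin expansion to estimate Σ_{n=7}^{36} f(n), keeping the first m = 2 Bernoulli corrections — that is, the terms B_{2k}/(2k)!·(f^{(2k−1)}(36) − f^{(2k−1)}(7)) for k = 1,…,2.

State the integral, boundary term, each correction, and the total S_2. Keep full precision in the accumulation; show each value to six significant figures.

Integral: ∫_7^36 x^4 dx = 1.20899e+07.
Endpoint term: (f(7) + f(36))/2 = (2401.00 + 1.67962e+06)/2 = 841008.
Running total after boundary: 1.29309e+07.
Correction k=1: B_{2}/2! · (f^{(1)}(36) − f^{(1)}(7)) = 1/12 · (186624 − 1372.00) = 15437.7.
Partial sum through k=1: 1.29463e+07.
Correction k=2: B_{4}/4! · (f^{(3)}(36) − f^{(3)}(7)) = −1/720 · (864.000 − 168.000) = -0.966667.

S_2 ≈ 1.29463e+07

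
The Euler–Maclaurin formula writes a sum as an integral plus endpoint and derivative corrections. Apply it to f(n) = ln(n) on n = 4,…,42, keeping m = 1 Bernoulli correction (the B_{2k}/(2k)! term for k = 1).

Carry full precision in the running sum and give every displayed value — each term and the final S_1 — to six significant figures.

S_1 ≈ 115.980

Integral: ∫_4^42 ln(x) dx = 113.437.
Endpoint term: (f(4) + f(42))/2 = (1.38629 + 3.73767)/2 = 2.56198.
So far: 115.999.
Correction k=1: B_{2}/2! · (f^{(1)}(42) − f^{(1)}(4)) = 1/12 · (0.0238095 − 0.250000) = -0.0188492.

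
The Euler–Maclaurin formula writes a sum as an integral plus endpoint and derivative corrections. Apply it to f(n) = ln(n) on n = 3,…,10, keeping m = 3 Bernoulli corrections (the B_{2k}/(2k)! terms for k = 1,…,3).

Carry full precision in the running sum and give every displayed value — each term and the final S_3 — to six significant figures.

∫_3^10 ln(x) dx evaluates to 12.7300.
Endpoint term: (f(3) + f(10))/2 = (1.09861 + 2.30259)/2 = 1.70060.
Integral + boundary = 14.4306.
k=1: B_{2}/(2)! × [f^{(1)}(10) − f^{(1)}(3)] = 1/12 × (0.100000 − 0.333333) = -0.0194444.
After k=1: 14.4112.
k=2: B_{4}/(4)! × [f^{(3)}(10) − f^{(3)}(3)] = −1/720 × (0.00200000 − 0.0740741) = 0.000100103.
After k=2: 14.4113.
k=3: B_{6}/(6)! × [f^{(5)}(10) − f^{(5)}(3)] = 1/30240 × (0.000240000 − 0.0987654) = -3.25812e-06.

S_3 ≈ 14.4113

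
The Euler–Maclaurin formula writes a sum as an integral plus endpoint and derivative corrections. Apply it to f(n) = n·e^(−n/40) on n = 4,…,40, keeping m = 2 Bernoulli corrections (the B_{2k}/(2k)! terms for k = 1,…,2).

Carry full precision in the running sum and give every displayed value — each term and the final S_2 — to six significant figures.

S_2 ≈ 424.399

The integral term ∫_4^40 x·e^(−x/40) dx = 415.300.
Boundary: ½(f(4) + f(40)) = ½(3.61935 + 14.7152) = 9.16726.
Integral + boundary = 424.467.
Correction k=1: B_{2}/2! · (f^{(1)}(40) − f^{(1)}(4)) = 1/12 · (0.00000 − 0.814354) = -0.0678628.
After k=1: 424.399.
Correction k=2: B_{4}/4! · (f^{(3)}(40) − f^{(3)}(4)) = −1/720 · (0.000459849 − 0.00164002) = 1.63912e-06.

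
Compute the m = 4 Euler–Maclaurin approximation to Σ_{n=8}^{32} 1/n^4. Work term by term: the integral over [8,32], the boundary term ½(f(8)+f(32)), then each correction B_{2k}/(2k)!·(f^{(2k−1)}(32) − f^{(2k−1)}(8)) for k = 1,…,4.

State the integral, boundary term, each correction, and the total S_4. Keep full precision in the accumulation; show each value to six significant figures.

∫_8^32 1/x^4 dx evaluates to 0.000640869.
½[f(8) + f(32)] = ½[0.000244141 + 9.53674e-07] = 0.000122547.
Integral + boundary = 0.000763416.
Order-1 term: 1/12 · (-1.19209e-07 − (-0.000122070)) = 1.01626e-05.
After k=1: 0.000773579.
Order-2 term: −1/720 · (-3.49246e-09 − (-5.72205e-05)) = -7.94680e-08.
After k=2: 0.000773499.
Order-3 term: 1/30240 · (-1.90994e-10 − (-5.00679e-05)) = 1.65568e-09.
After k=3: 0.000773501.
Order-4 term: −1/1209600 · (-1.67866e-11 − (-7.04080e-05)) = -5.82076e-11.

S_4 ≈ 0.000773501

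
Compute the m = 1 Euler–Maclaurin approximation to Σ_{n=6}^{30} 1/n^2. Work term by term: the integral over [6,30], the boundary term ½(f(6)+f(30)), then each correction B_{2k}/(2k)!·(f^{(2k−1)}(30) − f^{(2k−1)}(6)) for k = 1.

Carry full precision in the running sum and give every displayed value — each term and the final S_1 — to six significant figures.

S_1 ≈ 0.148543

Integral: ∫_6^30 1/x^2 dx = 0.133333.
Endpoint term: (f(6) + f(30))/2 = (0.0277778 + 0.00111111)/2 = 0.0144444.
Integral + boundary = 0.147778.
Order-1 term: 1/12 · (-7.40741e-05 − (-0.00925926)) = 0.000765432.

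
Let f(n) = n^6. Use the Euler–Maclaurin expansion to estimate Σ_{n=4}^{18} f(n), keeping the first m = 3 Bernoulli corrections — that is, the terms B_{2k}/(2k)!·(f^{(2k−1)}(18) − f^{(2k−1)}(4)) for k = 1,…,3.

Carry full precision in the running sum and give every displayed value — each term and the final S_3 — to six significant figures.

S_3 ≈ 1.05409e+08

Integral: ∫_4^18 x^6 dx = 8.74577e+07.
Endpoint term: (f(4) + f(18))/2 = (4096.00 + 3.40122e+07)/2 = 1.70082e+07.
Integral + boundary = 1.04466e+08.
Correction k=1: B_{2}/2! · (f^{(1)}(18) − f^{(1)}(4)) = 1/12 · (1.13374e+07 − 6144.00) = 944272.
After k=1: 1.05410e+08.
Correction k=2: B_{4}/4! · (f^{(3)}(18) − f^{(3)}(4)) = −1/720 · (699840 − 7680.00) = -961.333.
After k=2: 1.05409e+08.
Correction k=3: B_{6}/6! · (f^{(5)}(18) − f^{(5)}(4)) = 1/30240 · (12960.0 − 2880.00) = 0.333333.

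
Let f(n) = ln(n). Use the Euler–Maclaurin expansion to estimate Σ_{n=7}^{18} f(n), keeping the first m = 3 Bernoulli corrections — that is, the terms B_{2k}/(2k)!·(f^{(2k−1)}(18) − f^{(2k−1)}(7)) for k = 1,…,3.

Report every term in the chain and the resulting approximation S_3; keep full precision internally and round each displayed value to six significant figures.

Integral: ∫_7^18 ln(x) dx = 27.4053.
Boundary: ½(f(7) + f(18)) = ½(1.94591 + 2.89037) = 2.41814.
So far: 29.8235.
k=1: B_{2}/(2)! × [f^{(1)}(18) − f^{(1)}(7)] = 1/12 × (0.0555556 − 0.142857) = -0.00727513.
Partial sum through k=1: 29.8162.
k=2: B_{4}/(4)! × [f^{(3)}(18) − f^{(3)}(7)] = −1/720 × (0.000342936 − 0.00583090) = 7.62218e-06.
Partial sum through k=2: 29.8162.
k=3: B_{6}/(6)! × [f^{(5)}(18) − f^{(5)}(7)] = 1/30240 × (1.27013e-05 − 0.00142798) = -4.68014e-08.

S_3 ≈ 29.8162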